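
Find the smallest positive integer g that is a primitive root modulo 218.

11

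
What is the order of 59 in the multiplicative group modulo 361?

342

The order of 59 must divide φ(361) = φ(19^2) = 19·(19−1) = 342 = 2 · 3^2 · 19.
Divisors of 342: 1, 2, 3, 6, 9, 18, 19, 38, 57, 114, 171, 342.
Evaluate successive powers at the divisors of 342:
59^1 ≡ 59 (mod 361)
59^2 ≡ 232 (mod 361)
59^3 ≡ 331 (mod 361)
59^6 ≡ 178 (mod 361)
59^9 ≡ 75 (mod 361)
59^18 ≡ 210 (mod 361)
59^19 ≡ 116 (mod 361)
59^38 ≡ 99 (mod 361)
59^57 ≡ 293 (mod 361)
59^114 ≡ 292 (mod 361)
59^171 ≡ 360 (mod 361)
59^342 ≡ 1 (mod 361) ✓
Therefore the multiplicative order of 59 modulo 361 is 342.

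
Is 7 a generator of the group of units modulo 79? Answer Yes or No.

Yes

φ(79) = 79 − 1 = 78 = 2 · 3 · 13.
Test 7^(78/q) mod 79 for each prime factor q of 78:
7^39 ≡ 78 (mod 79)  [q = 2: ≢ 1 ✓]
7^26 ≡ 55 (mod 79)  [q = 3: ≢ 1 ✓]
7^6 ≡ 18 (mod 79)  [q = 13: ≢ 1 ✓]
Every test exponent gives a nontrivial residue, hence 7 generates the full group.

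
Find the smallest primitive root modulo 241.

7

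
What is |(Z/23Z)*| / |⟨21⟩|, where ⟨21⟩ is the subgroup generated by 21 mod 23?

1

ord(21) | φ(23) = 23 − 1 = 22 = 2 · 11.
Divisors of 22: 1, 2, 11, 22.
Test each divisor d:
21^1 ≡ 21
21^2 ≡ 4
21^11 ≡ 22
21^22 ≡ 1
Thus |⟨21⟩| = ord(21) = 22.
Index = |(Z/23Z)^×| / |⟨21⟩| = 22 / 22 = 1.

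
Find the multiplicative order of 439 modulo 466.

By Lagrange's theorem, ord_466(439) divides φ(466) = φ(2)·φ(233) = 1·232 = 232 = 2^3 · 29.
Divisors of 232: 1, 2, 4, 8, 29, 58, 116, 232.
Compute 439^d (mod 466) for the divisors d until we hit 1:
439^1 ≡ 439 (mod 466)
439^2 ≡ 263 (mod 466)
439^4 ≡ 201 (mod 466)
439^8 ≡ 325 (mod 466)
439^29 ≡ 97 (mod 466)
439^58 ≡ 89 (mod 466)
439^116 ≡ 465 (mod 466)
439^232 ≡ 1 (mod 466) ✓
So ord_466(439) = 232.

232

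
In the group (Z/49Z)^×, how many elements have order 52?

φ(49) = φ(7^2) = 7·(7−1) = 42 = 2 · 3 · 7.
(Z/49Z)^× is cyclic (|G| = 42); a cyclic group of order m has exactly φ(d) elements of each order d | m, and none otherwise.
Since 52 ∤ 42, the count is 0.

0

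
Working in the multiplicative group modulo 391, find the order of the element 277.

Since 277 ∈ (Z/391Z)^×, its order divides φ(391) = φ(17·23) = (17−1)·(23−1) = 16·22 = 352 = 2^5 · 11.
Divisors of 352: 1, 2, 4, 8, 11, 16, 22, 32, 44, 88, 176, 352.
Compute 277^d (mod 391) for the divisors d until we hit 1:
277^1 ≡ 277 (mod 391)
277^2 ≡ 93 (mod 391)
277^4 ≡ 47 (mod 391)
277^8 ≡ 254 (mod 391)
277^11 ≡ 300 (mod 391)
277^16 ≡ 1 (mod 391) ✓
So ord_391(277) = 16.

16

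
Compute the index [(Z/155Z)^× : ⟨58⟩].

6

The order of 58 must divide φ(155) = φ(5·31) = (5−1)·(31−1) = 4·30 = 120 = 2^3 · 3 · 5.
Divisors of 120: 1, 2, 3, 4, 5, 6, 8, 10, 12, 15, 20, 24, 30, 40, 60, 120.
Evaluate successive powers at the divisors of 120:
58^1 ≡ 58 (mod 155)
58^2 ≡ 109 (mod 155)
58^3 ≡ 122 (mod 155)
58^4 ≡ 101 (mod 155)
58^5 ≡ 123 (mod 155)
58^6 ≡ 4 (mod 155)
58^8 ≡ 126 (mod 155)
58^10 ≡ 94 (mod 155)
58^12 ≡ 16 (mod 155)
58^15 ≡ 92 (mod 155)
58^20 ≡ 1 (mod 155) ✓
Thus |⟨58⟩| = ord(58) = 20.
Index = |(Z/155Z)^×| / |⟨58⟩| = 120 / 20 = 6.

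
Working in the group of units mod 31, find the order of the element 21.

30

The order of 21 must divide φ(31) = 31 − 1 = 30 = 2 · 3 · 5.
Divisors of 30: 1, 2, 3, 5, 6, 10, 15, 30.
Test each divisor d:
21^1 ≡ 21 (mod 31)
21^2 ≡ 7 (mod 31)
21^3 ≡ 23 (mod 31)
21^5 ≡ 6 (mod 31)
21^6 ≡ 2 (mod 31)
21^10 ≡ 5 (mod 31)
21^15 ≡ 30 (mod 31)
21^30 ≡ 1 (mod 31) ✓
Therefore the multiplicative order of 21 modulo 31 is 30.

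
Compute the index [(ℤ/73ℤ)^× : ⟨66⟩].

3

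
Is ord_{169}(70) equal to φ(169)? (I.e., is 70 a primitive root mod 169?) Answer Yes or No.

φ(169) = φ(13^2) = 13·(13−1) = 156 = 2^2 · 3 · 13.
Test 70^(156/q) mod 169 for each prime factor q of 156:
70^78 ≡ 168 (mod 169)  [q = 2: ≢ 1 ✓]
70^52 ≡ 1 (mod 169)  [q = 3: ≡ 1 ✗]
70^12 ≡ 1 (mod 169)  [q = 13: ≡ 1 ✗]
The check at q = 3 fails, so 70 generates a proper subgroup.

No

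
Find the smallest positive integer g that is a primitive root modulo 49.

3

φ(49) = φ(7^2) = 7·(7−1) = 42 = 2 · 3 · 7.
g is a primitive root iff g^(42/q) ≢ 1 (mod 49) for each prime q ∈ {2, 3, 7}.
g = 2: 2^21 ≡ 1 — hits 1, so not a primitive root.
g = 3: 3^21 ≡ 48; 3^14 ≡ 30; 3^6 ≡ 43 — none is 1, so 3 is a primitive root.
So 3 is the smallest generator of (Z/49Z)^×.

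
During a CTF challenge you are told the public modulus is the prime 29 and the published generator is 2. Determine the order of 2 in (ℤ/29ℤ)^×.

28

ord(2) | φ(29) = 29 − 1 = 28 = 2^2 · 7.
Divisors of 28: 1, 2, 4, 7, 14, 28.
Compute 2^d (mod 29) for the divisors d until we hit 1:
2^1 ≡ 2
2^2 ≡ 4
2^4 ≡ 16
2^7 ≡ 12
2^14 ≡ 28
2^28 ≡ 1
The smallest such exponent is 28, so the order of 2 is 28.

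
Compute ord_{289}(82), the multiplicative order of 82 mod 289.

272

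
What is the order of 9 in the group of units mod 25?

ord(9) | φ(25) = φ(5^2) = 5·(5−1) = 20 = 2^2 · 5.
Divisors of 20: 1, 2, 4, 5, 10, 20.
Compute 9^d (mod 25) for the divisors d until we hit 1:
9^1 ≡ 9 (mod 25)
9^2 ≡ 6 (mod 25)
9^4 ≡ 11 (mod 25)
9^5 ≡ 24 (mod 25)
9^10 ≡ 1 (mod 25) ✓
Therefore the multiplicative order of 9 modulo 25 is 10.

10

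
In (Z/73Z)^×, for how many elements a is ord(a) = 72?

24

φ(73) = 73 − 1 = 72 = 2^3 · 3^2.
In a cyclic group of order 72, there are φ(d) elements of order d for each divisor d of 72, and zero for non-divisors.
72 = 2^3 · 3^2 divides 72, and φ(72) = 24.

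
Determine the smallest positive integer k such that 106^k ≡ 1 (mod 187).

The order of 106 must divide φ(187) = φ(11·17) = (11−1)·(17−1) = 10·16 = 160 = 2^5 · 5.
Divisors of 160: 1, 2, 4, 5, 8, 10, 16, 20, 32, 40, 80, 160.
Test each divisor d:
106^1 ≡ 106
106^2 ≡ 16
106^4 ≡ 69
106^5 ≡ 21
106^8 ≡ 86
106^10 ≡ 67
106^16 ≡ 103
106^20 ≡ 1
Therefore the multiplicative order of 106 modulo 187 is 20.

20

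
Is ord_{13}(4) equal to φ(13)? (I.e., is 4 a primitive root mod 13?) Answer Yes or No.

No

φ(13) = 13 − 1 = 12 = 2^2 · 3.
It suffices to check that the order of 4 is not a proper divisor of 12: compute 4^(12/q) for q ∈ {2, 3}.
4^6 ≡ 1 (mod 13)  [q = 2: ≡ 1 ✗]
4^4 ≡ 9 (mod 13)  [q = 3: ≢ 1 ✓]
Since 4^6 ≡ 1, the order of 4 divides 6 < 12, so 4 is not a primitive root.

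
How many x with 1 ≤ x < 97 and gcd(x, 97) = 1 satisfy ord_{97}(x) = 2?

1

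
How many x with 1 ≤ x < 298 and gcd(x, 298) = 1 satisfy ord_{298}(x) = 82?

φ(298) = φ(2)·φ(149) = 1·148 = 148 = 2^2 · 37.
(Z/298Z)^× is cyclic (|G| = 148); a cyclic group of order m has exactly φ(d) elements of each order d | m, and none otherwise.
Here 148 is not a multiple of 82, so there are no elements of order 82.

0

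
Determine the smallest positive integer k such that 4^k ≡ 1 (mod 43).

7

ord(4) | φ(43) = 43 − 1 = 42 = 2 · 3 · 7.
Divisors of 42: 1, 2, 3, 6, 7, 14, 21, 42.
Evaluate successive powers at the divisors of 42:
4^1 ≡ 4
4^2 ≡ 16
4^3 ≡ 21
4^6 ≡ 11
4^7 ≡ 1
Hence ord(4) = 7.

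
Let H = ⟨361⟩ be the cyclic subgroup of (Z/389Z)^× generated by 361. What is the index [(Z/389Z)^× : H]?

ord(361) | φ(389) = 389 − 1 = 388 = 2^2 · 97.
Divisors of 388: 1, 2, 4, 97, 194, 388.
Test each divisor d:
361^1 ≡ 361 (mod 389)
361^2 ≡ 6 (mod 389)
361^4 ≡ 36 (mod 389)
361^97 ≡ 1 (mod 389) ✓
The order of 361 is 97, so the subgroup it generates has 97 elements.
Index = |(Z/389Z)^×| / |⟨361⟩| = 388 / 97 = 4.

4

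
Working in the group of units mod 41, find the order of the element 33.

20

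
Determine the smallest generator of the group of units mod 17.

φ(17) = 17 − 1 = 16 = 2^4.
g is a primitive root iff g^(16/q) ≢ 1 (mod 17) for each prime q ∈ {2}.
g = 2: 2^8 ≡ 1 — hits 1, so not a primitive root.
g = 3: 3^8 ≡ 16 — none is 1, so 3 is a primitive root.
So 3 is the smallest generator of (Z/17Z)^×.

3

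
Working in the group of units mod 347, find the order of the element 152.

173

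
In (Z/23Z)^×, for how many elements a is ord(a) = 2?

1

φ(23) = 23 − 1 = 22 = 2 · 11.
(Z/23Z)^× is cyclic (|G| = 22); a cyclic group of order m has exactly φ(d) elements of each order d | m, and none otherwise.
2 | 22, and φ(2) = 2 − 1 = 1.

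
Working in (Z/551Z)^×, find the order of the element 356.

ord(356) | φ(551) = φ(19·29) = (19−1)·(29−1) = 18·28 = 504 = 2^3 · 3^2 · 7.
Divisors of 504: 1, 2, 3, 4, 6, 7, 8, 9, 12, 14, 18, 21, 24, 28, 36, 42, 56, 63, 72, 84, 126, 168, 252, 504.
Evaluate successive powers at the divisors of 504:
356^1 ≡ 356
356^2 ≡ 6
356^3 ≡ 483
356^4 ≡ 36
356^6 ≡ 216
356^7 ≡ 307
356^8 ≡ 194
356^9 ≡ 189
356^12 ≡ 372
356^14 ≡ 28
356^18 ≡ 457
356^21 ≡ 331
356^24 ≡ 83
356^28 ≡ 233
356^36 ≡ 20
356^42 ≡ 463
356^56 ≡ 291
356^63 ≡ 75
356^72 ≡ 400
356^84 ≡ 30
356^126 ≡ 115
356^168 ≡ 349
356^252 ≡ 1
So ord_551(356) = 252.

252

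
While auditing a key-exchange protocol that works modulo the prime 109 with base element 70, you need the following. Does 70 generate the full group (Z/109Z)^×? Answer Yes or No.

Yes

φ(109) = 109 − 1 = 108 = 2^2 · 3^3.
An element g generates (Z/109Z)^× iff g^(108/q) ≢ 1 (mod 109) for each prime q ∈ {2, 3}.
70^54 ≡ 108 (mod 109)  [q = 2: ≢ 1 ✓]
70^36 ≡ 45 (mod 109)  [q = 3: ≢ 1 ✓]
None equal 1, so ord_109(70) = 108: 70 is a primitive root.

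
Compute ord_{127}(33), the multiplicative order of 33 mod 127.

42

ord(33) | φ(127) = 127 − 1 = 126 = 2 · 3^2 · 7.
Divisors of 126: 1, 2, 3, 6, 7, 9, 14, 18, 21, 42, 63, 126.
Test each divisor d:
33^1 ≡ 33
33^2 ≡ 73
33^3 ≡ 123
33^6 ≡ 16
33^7 ≡ 20
33^9 ≡ 63
33^14 ≡ 19
33^18 ≡ 32
33^21 ≡ 126
33^42 ≡ 1
Hence ord(33) = 42.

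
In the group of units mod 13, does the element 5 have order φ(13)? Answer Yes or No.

No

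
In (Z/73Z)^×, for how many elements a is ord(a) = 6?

2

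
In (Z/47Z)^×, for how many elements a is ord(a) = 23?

22

φ(47) = 47 − 1 = 46 = 2 · 23.
Since (Z/47Z)^× is cyclic of order 46, the number of elements of order d is φ(d) when d | 46 and 0 otherwise.
23 | 46, and φ(23) = 23 − 1 = 22.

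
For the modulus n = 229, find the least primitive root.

φ(229) = 229 − 1 = 228 = 2^2 · 3 · 19.
g is a primitive root iff g^(228/q) ≢ 1 (mod 229) for each prime q ∈ {2, 3, 19}.
g = 2: 2^114 ≡ 228; 2^76 ≡ 1 — hits 1, so not a primitive root.
g = 3: 3^114 ≡ 1 — hits 1, so not a primitive root.
g = 4: 4^114 ≡ 1 — hits 1, so not a primitive root.
g = 5: 5^114 ≡ 1 — hits 1, so not a primitive root.
g = 6: 6^114 ≡ 228; 6^76 ≡ 134; 6^12 ≡ 165 — none is 1, so 6 is a primitive root.
The smallest primitive root modulo 229 is 6.

6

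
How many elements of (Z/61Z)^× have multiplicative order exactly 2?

φ(61) = 61 − 1 = 60 = 2^2 · 3 · 5.
In a cyclic group of order 60, there are φ(d) elements of order d for each divisor d of 60, and zero for non-divisors.
2 | 60, and φ(2) = 2 − 1 = 1.

1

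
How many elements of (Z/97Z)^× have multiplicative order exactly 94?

φ(97) = 97 − 1 = 96 = 2^5 · 3.
(Z/97Z)^× is cyclic (|G| = 96); a cyclic group of order m has exactly φ(d) elements of each order d | m, and none otherwise.
94 does not divide 96, so no element of (Z/97Z)^× has order 94.

0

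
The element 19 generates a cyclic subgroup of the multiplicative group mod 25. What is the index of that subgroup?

Since 19 ∈ (Z/25Z)^×, its order divides φ(25) = φ(5^2) = 5·(5−1) = 20 = 2^2 · 5.
Divisors of 20: 1, 2, 4, 5, 10, 20.
Check 19^d mod 25 for each divisor in increasing order:
19^1 ≡ 19 (mod 25)
19^2 ≡ 11 (mod 25)
19^4 ≡ 21 (mod 25)
19^5 ≡ 24 (mod 25)
19^10 ≡ 1 (mod 25) ✓
Thus |⟨19⟩| = ord(19) = 10.
[(Z/25Z)^× : ⟨19⟩] = 20/10 = 2.

2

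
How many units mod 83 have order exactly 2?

1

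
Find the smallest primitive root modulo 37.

φ(37) = 37 − 1 = 36 = 2^2 · 3^2.
g is a primitive root iff g^(36/q) ≢ 1 (mod 37) for each prime q ∈ {2, 3}.
g = 2: 2^18 ≡ 36; 2^12 ≡ 26 — none is 1, so 2 is a primitive root.
The smallest primitive root modulo 37 is 2.

2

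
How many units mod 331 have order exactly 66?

20

φ(331) = 331 − 1 = 330 = 2 · 3 · 5 · 11.
(Z/331Z)^× is cyclic (|G| = 330); a cyclic group of order m has exactly φ(d) elements of each order d | m, and none otherwise.
66 = 2 · 3 · 11 divides 330, and φ(66) = 20.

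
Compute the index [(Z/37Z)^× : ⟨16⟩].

4

Since 16 ∈ (Z/37Z)^×, its order divides φ(37) = 37 − 1 = 36 = 2^2 · 3^2.
Divisors of 36: 1, 2, 3, 4, 6, 9, 12, 18, 36.
Check 16^d mod 37 for each divisor in increasing order:
16^1 ≡ 16 (mod 37)
16^2 ≡ 34 (mod 37)
16^3 ≡ 26 (mod 37)
16^4 ≡ 9 (mod 37)
16^6 ≡ 10 (mod 37)
16^9 ≡ 1 (mod 37) ✓
The order of 16 is 9, so the subgroup it generates has 9 elements.
[(Z/37Z)^× : ⟨16⟩] = 36/9 = 4.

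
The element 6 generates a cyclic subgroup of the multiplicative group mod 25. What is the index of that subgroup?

4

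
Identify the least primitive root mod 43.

3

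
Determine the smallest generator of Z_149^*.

2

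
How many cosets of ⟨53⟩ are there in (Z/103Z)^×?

1

Since 53 ∈ (Z/103Z)^×, its order divides φ(103) = 103 − 1 = 102 = 2 · 3 · 17.
Divisors of 102: 1, 2, 3, 6, 17, 34, 51, 102.
Evaluate successive powers at the divisors of 102:
53^1 ≡ 53 (mod 103)
53^2 ≡ 28 (mod 103)
53^3 ≡ 42 (mod 103)
53^6 ≡ 13 (mod 103)
53^17 ≡ 57 (mod 103)
53^34 ≡ 56 (mod 103)
53^51 ≡ 102 (mod 103)
53^102 ≡ 1 (mod 103) ✓
Thus |⟨53⟩| = ord(53) = 102.
The index is φ(103) / ord(53) = 102 / 102 = 1.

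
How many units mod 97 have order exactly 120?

0

φ(97) = 97 − 1 = 96 = 2^5 · 3.
In a cyclic group of order 96, there are φ(d) elements of order d for each divisor d of 96, and zero for non-divisors.
120 does not divide 96, so no element of (Z/97Z)^× has order 120.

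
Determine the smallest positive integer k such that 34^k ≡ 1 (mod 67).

Since 34 ∈ (Z/67Z)^×, its order divides φ(67) = 67 − 1 = 66 = 2 · 3 · 11.
Divisors of 66: 1, 2, 3, 6, 11, 22, 33, 66.
Compute 34^d (mod 67) for the divisors d until we hit 1:
34^1 ≡ 34
34^2 ≡ 17
34^3 ≡ 42
34^6 ≡ 22
34^11 ≡ 30
34^22 ≡ 29
34^33 ≡ 66
34^66 ≡ 1
So ord_67(34) = 66.

66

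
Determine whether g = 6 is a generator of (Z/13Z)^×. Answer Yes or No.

Yes

φ(13) = 13 − 1 = 12 = 2^2 · 3.
It suffices to check that the order of 6 is not a proper divisor of 12: compute 6^(12/q) for q ∈ {2, 3}.
6^6 ≡ 12 (mod 13)  [q = 2: ≢ 1 ✓]
6^4 ≡ 9 (mod 13)  [q = 3: ≢ 1 ✓]
All checks pass, so 6 has order 12 and is a primitive root modulo 13.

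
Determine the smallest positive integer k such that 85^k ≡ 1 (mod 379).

Since 85 ∈ (Z/379Z)^×, its order divides φ(379) = 379 − 1 = 378 = 2 · 3^3 · 7.
Divisors of 378: 1, 2, 3, 6, 7, 9, 14, 18, 21, 27, 42, 54, 63, 126, 189, 378.
Check 85^d mod 379 for each divisor in increasing order:
85^1 ≡ 85 (mod 379)
85^2 ≡ 24 (mod 379)
85^3 ≡ 145 (mod 379)
85^6 ≡ 180 (mod 379)
85^7 ≡ 140 (mod 379)
85^9 ≡ 328 (mod 379)
85^14 ≡ 271 (mod 379)
85^18 ≡ 327 (mod 379)
85^21 ≡ 40 (mod 379)
85^27 ≡ 378 (mod 379)
85^42 ≡ 84 (mod 379)
85^54 ≡ 1 (mod 379) ✓
The smallest such exponent is 54, so the order of 85 is 54.

54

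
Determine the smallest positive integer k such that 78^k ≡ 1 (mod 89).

Since 78 ∈ (Z/89Z)^×, its order divides φ(89) = 89 − 1 = 88 = 2^3 · 11.
Divisors of 88: 1, 2, 4, 8, 11, 22, 44, 88.
Test each divisor d:
78^1 ≡ 78 (mod 89)
78^2 ≡ 32 (mod 89)
78^4 ≡ 45 (mod 89)
78^8 ≡ 67 (mod 89)
78^11 ≡ 1 (mod 89) ✓
So ord_89(78) = 11.

11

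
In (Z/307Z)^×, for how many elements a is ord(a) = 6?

2

φ(307) = 307 − 1 = 306 = 2 · 3^2 · 17.
In a cyclic group of order 306, there are φ(d) elements of order d for each divisor d of 306, and zero for non-divisors.
6 = 2 · 3 divides 306, and φ(6) = 2.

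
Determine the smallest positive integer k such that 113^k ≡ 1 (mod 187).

80

The order of 113 must divide φ(187) = φ(11·17) = (11−1)·(17−1) = 10·16 = 160 = 2^5 · 5.
Divisors of 160: 1, 2, 4, 5, 8, 10, 16, 20, 32, 40, 80, 160.
Test each divisor d:
113^1 ≡ 113 (mod 187)
113^2 ≡ 53 (mod 187)
113^4 ≡ 4 (mod 187)
113^5 ≡ 78 (mod 187)
113^8 ≡ 16 (mod 187)
113^10 ≡ 100 (mod 187)
113^16 ≡ 69 (mod 187)
113^20 ≡ 89 (mod 187)
113^32 ≡ 86 (mod 187)
113^40 ≡ 67 (mod 187)
113^80 ≡ 1 (mod 187) ✓
So ord_187(113) = 80.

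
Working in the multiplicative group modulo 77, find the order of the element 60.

ord(60) | φ(77) = φ(7·11) = (7−1)·(11−1) = 6·10 = 60 = 2^2 · 3 · 5.
Divisors of 60: 1, 2, 3, 4, 5, 6, 10, 12, 15, 20, 30, 60.
Evaluate successive powers at the divisors of 60:
60^1 ≡ 60 (mod 77)
60^2 ≡ 58 (mod 77)
60^3 ≡ 15 (mod 77)
60^4 ≡ 53 (mod 77)
60^5 ≡ 23 (mod 77)
60^6 ≡ 71 (mod 77)
60^10 ≡ 67 (mod 77)
60^12 ≡ 36 (mod 77)
60^15 ≡ 1 (mod 77) ✓
Therefore the multiplicative order of 60 modulo 77 is 15.

15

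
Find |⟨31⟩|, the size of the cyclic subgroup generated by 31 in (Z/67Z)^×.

The order of 31 must divide φ(67) = 67 − 1 = 66 = 2 · 3 · 11.
Divisors of 66: 1, 2, 3, 6, 11, 22, 33, 66.
Check 31^d mod 67 for each divisor in increasing order:
31^1 ≡ 31 (mod 67)
31^2 ≡ 23 (mod 67)
31^3 ≡ 43 (mod 67)
31^6 ≡ 40 (mod 67)
31^11 ≡ 30 (mod 67)
31^22 ≡ 29 (mod 67)
31^33 ≡ 66 (mod 67)
31^66 ≡ 1 (mod 67) ✓
The smallest such exponent is 66, so the order of 31 is 66.

66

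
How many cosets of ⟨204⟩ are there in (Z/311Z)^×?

1

The order of 204 must divide φ(311) = 311 − 1 = 310 = 2 · 5 · 31.
Divisors of 310: 1, 2, 5, 10, 31, 62, 155, 310.
Compute 204^d (mod 311) for the divisors d until we hit 1:
204^1 ≡ 204 (mod 311)
204^2 ≡ 253 (mod 311)
204^5 ≡ 190 (mod 311)
204^10 ≡ 24 (mod 311)
204^31 ≡ 259 (mod 311)
204^62 ≡ 216 (mod 311)
204^155 ≡ 310 (mod 311)
204^310 ≡ 1 (mod 311) ✓
Thus |⟨204⟩| = ord(204) = 310.
The index is φ(311) / ord(204) = 310 / 310 = 1.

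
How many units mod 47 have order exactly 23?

22

φ(47) = 47 − 1 = 46 = 2 · 23.
Since (Z/47Z)^× is cyclic of order 46, the number of elements of order d is φ(d) when d | 46 and 0 otherwise.
23 | 46, and φ(23) = 23 − 1 = 22.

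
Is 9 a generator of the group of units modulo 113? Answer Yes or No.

No

φ(113) = 113 − 1 = 112 = 2^4 · 7.
9 is a primitive root mod 113 iff 9^(φ(113)/q) ≢ 1 for every prime q | φ(113), i.e. q ∈ {2, 7}.
9^56 ≡ 1 (mod 113)  [q = 2: ≡ 1 ✗]
9^16 ≡ 28 (mod 113)  [q = 7: ≢ 1 ✓]
9^56 ≡ 1 shows ord(9) | 56, strictly less than φ(113); not a primitive root.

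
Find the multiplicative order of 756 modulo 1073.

252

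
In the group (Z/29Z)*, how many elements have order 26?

φ(29) = 29 − 1 = 28 = 2^2 · 7.
In a cyclic group of order 28, there are φ(d) elements of order d for each divisor d of 28, and zero for non-divisors.
Here 28 is not a multiple of 26, so there are no elements of order 26.

0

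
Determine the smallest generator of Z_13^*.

φ(13) = 13 − 1 = 12 = 2^2 · 3.
g is a primitive root iff g^(12/q) ≢ 1 (mod 13) for each prime q ∈ {2, 3}.
g = 2: 2^6 ≡ 12; 2^4 ≡ 3 — none is 1, so 2 is a primitive root.
Hence the least primitive root of 13 is 2.

2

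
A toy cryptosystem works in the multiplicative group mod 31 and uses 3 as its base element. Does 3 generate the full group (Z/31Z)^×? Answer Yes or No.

Yes

φ(31) = 31 − 1 = 30 = 2 · 3 · 5.
Test 3^(30/q) mod 31 for each prime factor q of 30:
3^15 ≡ 30 (mod 31)  [q = 2: ≢ 1 ✓]
3^10 ≡ 25 (mod 31)  [q = 3: ≢ 1 ✓]
3^6 ≡ 16 (mod 31)  [q = 5: ≢ 1 ✓]
All checks pass, so 3 has order 30 and is a primitive root modulo 31.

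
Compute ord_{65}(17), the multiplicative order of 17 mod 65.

12

By Lagrange's theorem, ord_65(17) divides φ(65) = φ(5·13) = (5−1)·(13−1) = 4·12 = 48 = 2^4 · 3.
Divisors of 48: 1, 2, 3, 4, 6, 8, 12, 16, 24, 48.
Compute 17^d (mod 65) for the divisors d until we hit 1:
17^1 ≡ 17
17^2 ≡ 29
17^3 ≡ 38
17^4 ≡ 61
17^6 ≡ 14
17^8 ≡ 16
17^12 ≡ 1
Hence ord(17) = 12.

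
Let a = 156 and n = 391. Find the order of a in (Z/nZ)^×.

176

The order of 156 must divide φ(391) = φ(17·23) = (17−1)·(23−1) = 16·22 = 352 = 2^5 · 11.
Divisors of 352: 1, 2, 4, 8, 11, 16, 22, 32, 44, 88, 176, 352.
Check 156^d mod 391 for each divisor in increasing order:
156^1 ≡ 156 (mod 391)
156^2 ≡ 94 (mod 391)
156^4 ≡ 234 (mod 391)
156^8 ≡ 16 (mod 391)
156^11 ≡ 24 (mod 391)
156^16 ≡ 256 (mod 391)
156^22 ≡ 185 (mod 391)
156^32 ≡ 239 (mod 391)
156^44 ≡ 208 (mod 391)
156^88 ≡ 254 (mod 391)
156^176 ≡ 1 (mod 391) ✓
The smallest such exponent is 176, so the order of 156 is 176.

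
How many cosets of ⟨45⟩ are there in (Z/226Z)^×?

1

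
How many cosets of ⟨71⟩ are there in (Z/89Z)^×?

2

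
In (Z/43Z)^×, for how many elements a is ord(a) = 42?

12

φ(43) = 43 − 1 = 42 = 2 · 3 · 7.
In a cyclic group of order 42, there are φ(d) elements of order d for each divisor d of 42, and zero for non-divisors.
42 = 2 · 3 · 7 divides 42, and φ(42) = 12.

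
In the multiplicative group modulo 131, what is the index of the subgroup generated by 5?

2

By Lagrange's theorem, ord_131(5) divides φ(131) = 131 − 1 = 130 = 2 · 5 · 13.
Divisors of 130: 1, 2, 5, 10, 13, 26, 65, 130.
Test each divisor d:
5^1 ≡ 5 (mod 131)
5^2 ≡ 25 (mod 131)
5^5 ≡ 112 (mod 131)
5^10 ≡ 99 (mod 131)
5^13 ≡ 61 (mod 131)
5^26 ≡ 53 (mod 131)
5^65 ≡ 1 (mod 131) ✓
The order of 5 is 65, so the subgroup it generates has 65 elements.
Index = |(Z/131Z)^×| / |⟨5⟩| = 130 / 65 = 2.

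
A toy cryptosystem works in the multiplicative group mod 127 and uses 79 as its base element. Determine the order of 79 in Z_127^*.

Since 79 ∈ (Z/127Z)^×, its order divides φ(127) = 127 − 1 = 126 = 2 · 3^2 · 7.
Divisors of 126: 1, 2, 3, 6, 7, 9, 14, 18, 21, 42, 63, 126.
Compute 79^d (mod 127) for the divisors d until we hit 1:
79^1 ≡ 79 (mod 127)
79^2 ≡ 18 (mod 127)
79^3 ≡ 25 (mod 127)
79^6 ≡ 117 (mod 127)
79^7 ≡ 99 (mod 127)
79^9 ≡ 4 (mod 127)
79^14 ≡ 22 (mod 127)
79^18 ≡ 16 (mod 127)
79^21 ≡ 19 (mod 127)
79^42 ≡ 107 (mod 127)
79^63 ≡ 1 (mod 127) ✓
The smallest such exponent is 63, so the order of 79 is 63.

63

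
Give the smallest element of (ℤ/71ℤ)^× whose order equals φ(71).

7

φ(71) = 71 − 1 = 70 = 2 · 5 · 7.
g is a primitive root iff g^(70/q) ≢ 1 (mod 71) for each prime q ∈ {2, 5, 7}.
g = 2: 2^35 ≡ 1 — hits 1, so not a primitive root.
g = 3: 3^35 ≡ 1 — hits 1, so not a primitive root.
g = 4: 4^35 ≡ 1 — hits 1, so not a primitive root.
g = 5: 5^35 ≡ 1 — hits 1, so not a primitive root.
g = 6: 6^35 ≡ 1 — hits 1, so not a primitive root.
g = 7: 7^35 ≡ 70; 7^14 ≡ 54; 7^10 ≡ 45 — none is 1, so 7 is a primitive root.
So 7 is the smallest generator of (Z/71Z)^×.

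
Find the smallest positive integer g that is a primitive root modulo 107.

2

φ(107) = 107 − 1 = 106 = 2 · 53.
Test candidates g = 2, 3, … against the prime factors q ∈ {2, 53} of φ(107): g is a generator iff g^(106/q) ≢ 1 for every such q.
g = 2: 2^53 ≡ 106; 2^2 ≡ 4 — none is 1, so 2 is a primitive root.
Hence the least primitive root of 107 is 2.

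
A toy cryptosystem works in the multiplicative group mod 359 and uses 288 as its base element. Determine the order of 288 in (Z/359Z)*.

179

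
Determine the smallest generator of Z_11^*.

2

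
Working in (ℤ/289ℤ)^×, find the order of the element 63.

Since 63 ∈ (Z/289Z)^×, its order divides φ(289) = φ(17^2) = 17·(17−1) = 272 = 2^4 · 17.
Divisors of 272: 1, 2, 4, 8, 16, 17, 34, 68, 136, 272.
Evaluate successive powers at the divisors of 272:
63^1 ≡ 63
63^2 ≡ 212
63^4 ≡ 149
63^8 ≡ 237
63^16 ≡ 103
63^17 ≡ 131
63^34 ≡ 110
63^68 ≡ 251
63^136 ≡ 288
63^272 ≡ 1
The smallest such exponent is 272, so the order of 63 is 272.

272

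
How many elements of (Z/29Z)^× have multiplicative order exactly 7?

φ(29) = 29 − 1 = 28 = 2^2 · 7.
Since (Z/29Z)^× is cyclic of order 28, the number of elements of order d is φ(d) when d | 28 and 0 otherwise.
7 | 28, and φ(7) = 7 − 1 = 6.

6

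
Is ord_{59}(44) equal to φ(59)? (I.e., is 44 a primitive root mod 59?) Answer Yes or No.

φ(59) = 59 − 1 = 58 = 2 · 29.
It suffices to check that the order of 44 is not a proper divisor of 58: compute 44^(58/q) for q ∈ {2, 29}.
44^29 ≡ 58 (mod 59)  [q = 2: ≢ 1 ✓]
44^2 ≡ 48 (mod 59)  [q = 29: ≢ 1 ✓]
Every test exponent gives a nontrivial residue, hence 44 generates the full group.

Yes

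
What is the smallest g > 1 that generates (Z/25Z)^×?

2

φ(25) = φ(5^2) = 5·(5−1) = 20 = 2^2 · 5.
Test candidates g = 2, 3, … against the prime factors q ∈ {2, 5} of φ(25): g is a generator iff g^(20/q) ≢ 1 for every such q.
g = 2: 2^10 ≡ 24; 2^4 ≡ 16 — none is 1, so 2 is a primitive root.
The smallest primitive root modulo 25 is 2.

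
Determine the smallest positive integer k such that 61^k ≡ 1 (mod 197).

49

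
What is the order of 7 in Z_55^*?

20

ord(7) | φ(55) = φ(5·11) = (5−1)·(11−1) = 4·10 = 40 = 2^3 · 5.
Divisors of 40: 1, 2, 4, 5, 8, 10, 20, 40.
Test each divisor d:
7^1 ≡ 7
7^2 ≡ 49
7^4 ≡ 36
7^5 ≡ 32
7^8 ≡ 31
7^10 ≡ 34
7^20 ≡ 1
Therefore the multiplicative order of 7 modulo 55 is 20.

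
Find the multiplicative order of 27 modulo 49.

14

Since 27 ∈ (Z/49Z)^×, its order divides φ(49) = φ(7^2) = 7·(7−1) = 42 = 2 · 3 · 7.
Divisors of 42: 1, 2, 3, 6, 7, 14, 21, 42.
Test each divisor d:
27^1 ≡ 27
27^2 ≡ 43
27^3 ≡ 34
27^6 ≡ 29
27^7 ≡ 48
27^14 ≡ 1
So ord_49(27) = 14.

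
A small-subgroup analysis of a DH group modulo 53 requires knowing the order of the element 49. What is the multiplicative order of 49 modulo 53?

13

ord(49) | φ(53) = 53 − 1 = 52 = 2^2 · 13.
Divisors of 52: 1, 2, 4, 13, 26, 52.
Test each divisor d:
49^1 ≡ 49 (mod 53)
49^2 ≡ 16 (mod 53)
49^4 ≡ 44 (mod 53)
49^13 ≡ 1 (mod 53) ✓
So ord_53(49) = 13.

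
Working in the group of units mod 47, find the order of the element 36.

23

Since 36 ∈ (Z/47Z)^×, its order divides φ(47) = 47 − 1 = 46 = 2 · 23.
Divisors of 46: 1, 2, 23, 46.
Check 36^d mod 47 for each divisor in increasing order:
36^1 ≡ 36 (mod 47)
36^2 ≡ 27 (mod 47)
36^23 ≡ 1 (mod 47) ✓
Therefore the multiplicative order of 36 modulo 47 is 23.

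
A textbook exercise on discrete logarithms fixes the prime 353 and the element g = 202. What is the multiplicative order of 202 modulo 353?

The order of 202 must divide φ(353) = 353 − 1 = 352 = 2^5 · 11.
Divisors of 352: 1, 2, 4, 8, 11, 16, 22, 32, 44, 88, 176, 352.
Evaluate successive powers at the divisors of 352:
202^1 ≡ 202 (mod 353)
202^2 ≡ 209 (mod 353)
202^4 ≡ 262 (mod 353)
202^8 ≡ 162 (mod 353)
202^11 ≡ 294 (mod 353)
202^16 ≡ 122 (mod 353)
202^22 ≡ 304 (mod 353)
202^32 ≡ 58 (mod 353)
202^44 ≡ 283 (mod 353)
202^88 ≡ 311 (mod 353)
202^176 ≡ 352 (mod 353)
202^352 ≡ 1 (mod 353) ✓
So ord_353(202) = 352.

352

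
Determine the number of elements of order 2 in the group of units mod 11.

φ(11) = 11 − 1 = 10 = 2 · 5.
Since (Z/11Z)^× is cyclic of order 10, the number of elements of order d is φ(d) when d | 10 and 0 otherwise.
2 | 10, and φ(2) = 2 − 1 = 1.

1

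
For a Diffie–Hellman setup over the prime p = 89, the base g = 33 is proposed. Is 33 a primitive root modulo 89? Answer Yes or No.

Yes

φ(89) = 89 − 1 = 88 = 2^3 · 11.
An element g generates (Z/89Z)^× iff g^(88/q) ≢ 1 (mod 89) for each prime q ∈ {2, 11}.
33^44 ≡ 88 (mod 89)  [q = 2: ≢ 1 ✓]
33^8 ≡ 16 (mod 89)  [q = 11: ≢ 1 ✓]
Every test exponent gives a nontrivial residue, hence 33 generates the full group.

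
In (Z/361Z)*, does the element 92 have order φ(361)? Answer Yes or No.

No

φ(361) = φ(19^2) = 19·(19−1) = 342 = 2 · 3^2 · 19.
92 is a primitive root mod 361 iff 92^(φ(361)/q) ≢ 1 for every prime q | φ(361), i.e. q ∈ {2, 3, 19}.
92^171 ≡ 1 (mod 361)  [q = 2: ≡ 1 ✗]
92^114 ≡ 292 (mod 361)  [q = 3: ≢ 1 ✓]
92^18 ≡ 134 (mod 361)  [q = 19: ≢ 1 ✓]
The check at q = 2 fails, so 92 generates a proper subgroup.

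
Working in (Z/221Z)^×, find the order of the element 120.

By Lagrange's theorem, ord_221(120) divides φ(221) = φ(13·17) = (13−1)·(17−1) = 12·16 = 192 = 2^6 · 3.
Divisors of 192: 1, 2, 3, 4, 6, 8, 12, 16, 24, 32, 48, 64, 96, 192.
Check 120^d mod 221 for each divisor in increasing order:
120^1 ≡ 120
120^2 ≡ 35
120^3 ≡ 1
Therefore the multiplicative order of 120 modulo 221 is 3.

3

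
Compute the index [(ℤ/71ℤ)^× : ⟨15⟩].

The order of 15 must divide φ(71) = 71 − 1 = 70 = 2 · 5 · 7.
Divisors of 70: 1, 2, 5, 7, 10, 14, 35, 70.
Check 15^d mod 71 for each divisor in increasing order:
15^1 ≡ 15 (mod 71)
15^2 ≡ 12 (mod 71)
15^5 ≡ 30 (mod 71)
15^7 ≡ 5 (mod 71)
15^10 ≡ 48 (mod 71)
15^14 ≡ 25 (mod 71)
15^35 ≡ 1 (mod 71) ✓
Thus |⟨15⟩| = ord(15) = 35.
[(Z/71Z)^× : ⟨15⟩] = 70/35 = 2.

2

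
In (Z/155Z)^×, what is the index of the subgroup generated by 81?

8

Since 81 ∈ (Z/155Z)^×, its order divides φ(155) = φ(5·31) = (5−1)·(31−1) = 4·30 = 120 = 2^3 · 3 · 5.
Divisors of 120: 1, 2, 3, 4, 5, 6, 8, 10, 12, 15, 20, 24, 30, 40, 60, 120.
Evaluate successive powers at the divisors of 120:
81^1 ≡ 81 (mod 155)
81^2 ≡ 51 (mod 155)
81^3 ≡ 101 (mod 155)
81^4 ≡ 121 (mod 155)
81^5 ≡ 36 (mod 155)
81^6 ≡ 126 (mod 155)
81^8 ≡ 71 (mod 155)
81^10 ≡ 56 (mod 155)
81^12 ≡ 66 (mod 155)
81^15 ≡ 1 (mod 155) ✓
So ord_155(81) = 15, hence |⟨81⟩| = 15.
The index is φ(155) / ord(81) = 120 / 15 = 8.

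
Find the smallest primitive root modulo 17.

φ(17) = 17 − 1 = 16 = 2^4.
g is a primitive root iff g^(16/q) ≢ 1 (mod 17) for each prime q ∈ {2}.
g = 2: 2^8 ≡ 1 — hits 1, so not a primitive root.
g = 3: 3^8 ≡ 16 — none is 1, so 3 is a primitive root.
So 3 is the smallest generator of (Z/17Z)^×.

3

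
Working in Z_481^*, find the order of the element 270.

6

Since 270 ∈ (Z/481Z)^×, its order divides φ(481) = φ(13·37) = (13−1)·(37−1) = 12·36 = 432 = 2^4 · 3^3.
Divisors of 432: 1, 2, 3, 4, 6, 8, 9, 12, 16, 18, 24, 27, 36, 48, 54, 72, 108, 144, 216, 432.
Compute 270^d (mod 481) for the divisors d until we hit 1:
270^1 ≡ 270
270^2 ≡ 269
270^3 ≡ 480
270^4 ≡ 211
270^6 ≡ 1
Hence ord(270) = 6.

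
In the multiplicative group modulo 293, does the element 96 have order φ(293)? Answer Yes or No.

No

φ(293) = 293 − 1 = 292 = 2^2 · 73.
An element g generates (Z/293Z)^× iff g^(292/q) ≢ 1 (mod 293) for each prime q ∈ {2, 73}.
96^146 ≡ 1 (mod 293)  [q = 2: ≡ 1 ✗]
96^4 ≡ 109 (mod 293)  [q = 73: ≢ 1 ✓]
Since 96^146 ≡ 1, the order of 96 divides 146 < 292, so 96 is not a primitive root.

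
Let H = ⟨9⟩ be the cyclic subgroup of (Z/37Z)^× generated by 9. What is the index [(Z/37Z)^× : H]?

4

ord(9) | φ(37) = 37 − 1 = 36 = 2^2 · 3^2.
Divisors of 36: 1, 2, 3, 4, 6, 9, 12, 18, 36.
Evaluate successive powers at the divisors of 36:
9^1 ≡ 9 (mod 37)
9^2 ≡ 7 (mod 37)
9^3 ≡ 26 (mod 37)
9^4 ≡ 12 (mod 37)
9^6 ≡ 10 (mod 37)
9^9 ≡ 1 (mod 37) ✓
So ord_37(9) = 9, hence |⟨9⟩| = 9.
The index is φ(37) / ord(9) = 36 / 9 = 4.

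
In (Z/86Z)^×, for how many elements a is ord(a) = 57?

φ(86) = φ(2)·φ(43) = 1·42 = 42 = 2 · 3 · 7.
(Z/86Z)^× is cyclic (|G| = 42); a cyclic group of order m has exactly φ(d) elements of each order d | m, and none otherwise.
Here 42 is not a multiple of 57, so there are no elements of order 57.

0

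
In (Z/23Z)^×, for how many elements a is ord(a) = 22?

10

φ(23) = 23 − 1 = 22 = 2 · 11.
In a cyclic group of order 22, there are φ(d) elements of order d for each divisor d of 22, and zero for non-divisors.
22 = 2 · 11 divides 22, and φ(22) = 10.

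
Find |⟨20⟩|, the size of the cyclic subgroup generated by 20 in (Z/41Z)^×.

20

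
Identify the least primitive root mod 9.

2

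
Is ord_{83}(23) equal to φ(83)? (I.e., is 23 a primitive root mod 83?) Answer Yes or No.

No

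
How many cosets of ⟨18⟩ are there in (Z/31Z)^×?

2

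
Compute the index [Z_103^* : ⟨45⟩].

1

The order of 45 must divide φ(103) = 103 − 1 = 102 = 2 · 3 · 17.
Divisors of 102: 1, 2, 3, 6, 17, 34, 51, 102.
Test each divisor d:
45^1 ≡ 45 (mod 103)
45^2 ≡ 68 (mod 103)
45^3 ≡ 73 (mod 103)
45^6 ≡ 76 (mod 103)
45^17 ≡ 57 (mod 103)
45^34 ≡ 56 (mod 103)
45^51 ≡ 102 (mod 103)
45^102 ≡ 1 (mod 103) ✓
The order of 45 is 102, so the subgroup it generates has 102 elements.
[(Z/103Z)^× : ⟨45⟩] = 102/102 = 1.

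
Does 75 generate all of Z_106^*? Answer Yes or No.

Yes

φ(106) = φ(2)·φ(53) = 1·52 = 52 = 2^2 · 13.
Test 75^(52/q) mod 106 for each prime factor q of 52:
75^26 ≡ 105 (mod 106)  [q = 2: ≢ 1 ✓]
75^4 ≡ 49 (mod 106)  [q = 13: ≢ 1 ✓]
None equal 1, so ord_106(75) = 52: 75 is a primitive root.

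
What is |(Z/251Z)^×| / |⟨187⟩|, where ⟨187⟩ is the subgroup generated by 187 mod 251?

Since 187 ∈ (Z/251Z)^×, its order divides φ(251) = 251 − 1 = 250 = 2 · 5^3.
Divisors of 250: 1, 2, 5, 10, 25, 50, 125, 250.
Compute 187^d (mod 251) for the divisors d until we hit 1:
187^1 ≡ 187 (mod 251)
187^2 ≡ 80 (mod 251)
187^5 ≡ 32 (mod 251)
187^10 ≡ 20 (mod 251)
187^25 ≡ 250 (mod 251)
187^50 ≡ 1 (mod 251) ✓
The order of 187 is 50, so the subgroup it generates has 50 elements.
The index is φ(251) / ord(187) = 250 / 50 = 5.

5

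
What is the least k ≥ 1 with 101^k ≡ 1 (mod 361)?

171

ord(101) | φ(361) = φ(19^2) = 19·(19−1) = 342 = 2 · 3^2 · 19.
Divisors of 342: 1, 2, 3, 6, 9, 18, 19, 38, 57, 114, 171, 342.
Test each divisor d:
101^1 ≡ 101 (mod 361)
101^2 ≡ 93 (mod 361)
101^3 ≡ 7 (mod 361)
101^6 ≡ 49 (mod 361)
101^9 ≡ 343 (mod 361)
101^18 ≡ 324 (mod 361)
101^19 ≡ 234 (mod 361)
101^38 ≡ 245 (mod 361)
101^57 ≡ 292 (mod 361)
101^114 ≡ 68 (mod 361)
101^171 ≡ 1 (mod 361) ✓
Therefore the multiplicative order of 101 modulo 361 is 171.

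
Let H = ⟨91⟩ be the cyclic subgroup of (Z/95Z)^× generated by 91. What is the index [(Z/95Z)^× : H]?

By Lagrange's theorem, ord_95(91) divides φ(95) = φ(5·19) = (5−1)·(19−1) = 4·18 = 72 = 2^3 · 3^2.
Divisors of 72: 1, 2, 3, 4, 6, 8, 9, 12, 18, 24, 36, 72.
Check 91^d mod 95 for each divisor in increasing order:
91^1 ≡ 91 (mod 95)
91^2 ≡ 16 (mod 95)
91^3 ≡ 31 (mod 95)
91^4 ≡ 66 (mod 95)
91^6 ≡ 11 (mod 95)
91^8 ≡ 81 (mod 95)
91^9 ≡ 56 (mod 95)
91^12 ≡ 26 (mod 95)
91^18 ≡ 1 (mod 95) ✓
The order of 91 is 18, so the subgroup it generates has 18 elements.
Index = |(Z/95Z)^×| / |⟨91⟩| = 72 / 18 = 4.

4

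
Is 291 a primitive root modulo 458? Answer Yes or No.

No

φ(458) = φ(2)·φ(229) = 1·228 = 228 = 2^2 · 3 · 19.
Test 291^(228/q) mod 458 for each prime factor q of 228:
291^114 ≡ 1 (mod 458)  [q = 2: ≡ 1 ✗]
291^76 ≡ 323 (mod 458)  [q = 3: ≢ 1 ✓]
291^12 ≡ 43 (mod 458)  [q = 19: ≢ 1 ✓]
291^114 ≡ 1 shows ord(291) | 114, strictly less than φ(458); not a primitive root.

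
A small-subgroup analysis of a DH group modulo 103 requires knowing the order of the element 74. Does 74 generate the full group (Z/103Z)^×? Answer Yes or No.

Yes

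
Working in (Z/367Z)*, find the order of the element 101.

61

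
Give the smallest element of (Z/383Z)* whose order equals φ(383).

5

φ(383) = 383 − 1 = 382 = 2 · 191.
g is a primitive root iff g^(382/q) ≢ 1 (mod 383) for each prime q ∈ {2, 191}.
g = 2: 2^191 ≡ 1 — hits 1, so not a primitive root.
g = 3: 3^191 ≡ 1 — hits 1, so not a primitive root.
g = 4: 4^191 ≡ 1 — hits 1, so not a primitive root.
g = 5: 5^191 ≡ 382; 5^2 ≡ 25 — none is 1, so 5 is a primitive root.
The smallest primitive root modulo 383 is 5.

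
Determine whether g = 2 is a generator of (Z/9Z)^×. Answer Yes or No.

φ(9) = φ(3^2) = 3·(3−1) = 6 = 2 · 3.
Test 2^(6/q) mod 9 for each prime factor q of 6:
2^3 ≡ 8 (mod 9)  [q = 2: ≢ 1 ✓]
2^2 ≡ 4 (mod 9)  [q = 3: ≢ 1 ✓]
None equal 1, so ord_9(2) = 6: 2 is a primitive root.

Yes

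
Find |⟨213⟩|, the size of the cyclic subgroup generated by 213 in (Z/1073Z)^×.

Since 213 ∈ (Z/1073Z)^×, its order divides φ(1073) = φ(29·37) = (29−1)·(37−1) = 28·36 = 1008 = 2^4 · 3^2 · 7.
Divisors of 1008: 1, 2, 3, 4, 6, 7, 8, 9, 12, 14, 16, 18, 21, 24, 28, 36, 42, 48, 56, 63, 72, 84, 112, 126, 144, 168, 252, 336, 504, 1008.
Compute 213^d (mod 1073) for the divisors d until we hit 1:
213^1 ≡ 213 (mod 1073)
213^2 ≡ 303 (mod 1073)
213^3 ≡ 159 (mod 1073)
213^4 ≡ 604 (mod 1073)
213^6 ≡ 602 (mod 1073)
213^7 ≡ 539 (mod 1073)
213^8 ≡ 1069 (mod 1073)
213^9 ≡ 221 (mod 1073)
213^12 ≡ 803 (mod 1073)
213^14 ≡ 811 (mod 1073)
213^16 ≡ 16 (mod 1073)
213^18 ≡ 556 (mod 1073)
213^21 ≡ 418 (mod 1073)
213^24 ≡ 1009 (mod 1073)
213^28 ≡ 1045 (mod 1073)
213^36 ≡ 112 (mod 1073)
213^42 ≡ 898 (mod 1073)
213^48 ≡ 877 (mod 1073)
213^56 ≡ 784 (mod 1073)
213^63 ≡ 887 (mod 1073)
213^72 ≡ 741 (mod 1073)
213^84 ≡ 581 (mod 1073)
213^112 ≡ 900 (mod 1073)
213^126 ≡ 260 (mod 1073)
213^144 ≡ 778 (mod 1073)
213^168 ≡ 639 (mod 1073)
213^252 ≡ 1 (mod 1073) ✓
So ord_1073(213) = 252.

252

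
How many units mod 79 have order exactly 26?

12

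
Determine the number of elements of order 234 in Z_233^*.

0

φ(233) = 233 − 1 = 232 = 2^3 · 29.
(Z/233Z)^× is cyclic (|G| = 232); a cyclic group of order m has exactly φ(d) elements of each order d | m, and none otherwise.
Since 234 ∤ 232, the count is 0.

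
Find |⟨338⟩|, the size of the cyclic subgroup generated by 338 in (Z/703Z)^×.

36

The order of 338 must divide φ(703) = φ(19·37) = (19−1)·(37−1) = 18·36 = 648 = 2^3 · 3^4.
Divisors of 648: 1, 2, 3, 4, 6, 8, 9, 12, 18, 24, 27, 36, 54, 72, 81, 108, 162, 216, 324, 648.
Evaluate successive powers at the divisors of 648:
338^1 ≡ 338 (mod 703)
338^2 ≡ 358 (mod 703)
338^3 ≡ 88 (mod 703)
338^4 ≡ 218 (mod 703)
338^6 ≡ 11 (mod 703)
338^8 ≡ 423 (mod 703)
338^9 ≡ 265 (mod 703)
338^12 ≡ 121 (mod 703)
338^18 ≡ 628 (mod 703)
338^24 ≡ 581 (mod 703)
338^27 ≡ 512 (mod 703)
338^36 ≡ 1 (mod 703) ✓
Hence ord(338) = 36.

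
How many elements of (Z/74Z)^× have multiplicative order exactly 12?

4

φ(74) = φ(2)·φ(37) = 1·36 = 36 = 2^2 · 3^2.
Since (Z/74Z)^× is cyclic of order 36, the number of elements of order d is φ(d) when d | 36 and 0 otherwise.
12 = 2^2 · 3 divides 36, and φ(12) = 4.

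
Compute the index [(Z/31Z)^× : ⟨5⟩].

10

Since 5 ∈ (Z/31Z)^×, its order divides φ(31) = 31 − 1 = 30 = 2 · 3 · 5.
Divisors of 30: 1, 2, 3, 5, 6, 10, 15, 30.
Check 5^d mod 31 for each divisor in increasing order:
5^1 ≡ 5 (mod 31)
5^2 ≡ 25 (mod 31)
5^3 ≡ 1 (mod 31) ✓
The order of 5 is 3, so the subgroup it generates has 3 elements.
Index = |(Z/31Z)^×| / |⟨5⟩| = 30 / 3 = 10.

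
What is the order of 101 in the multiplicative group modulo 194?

24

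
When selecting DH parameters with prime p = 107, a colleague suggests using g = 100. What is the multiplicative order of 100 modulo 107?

53

Since 100 ∈ (Z/107Z)^×, its order divides φ(107) = 107 − 1 = 106 = 2 · 53.
Divisors of 106: 1, 2, 53, 106.
Check 100^d mod 107 for each divisor in increasing order:
100^1 ≡ 100 (mod 107)
100^2 ≡ 49 (mod 107)
100^53 ≡ 1 (mod 107) ✓
So ord_107(100) = 53.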